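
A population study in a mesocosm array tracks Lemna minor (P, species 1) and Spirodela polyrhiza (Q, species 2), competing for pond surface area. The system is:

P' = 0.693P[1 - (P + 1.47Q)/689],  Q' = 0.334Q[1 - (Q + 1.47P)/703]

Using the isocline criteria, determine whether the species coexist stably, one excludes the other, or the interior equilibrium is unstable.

Compare the nullcline intercepts: K1/α12 = 689/1.47 = 469 < K2 = 703; K2/α21 = 703/1.47 = 478 < K1 = 689.
Since both are reversed, neither can invade when rare; the interior point is a saddle.

unstable coexistence (outcome depends on initial conditions)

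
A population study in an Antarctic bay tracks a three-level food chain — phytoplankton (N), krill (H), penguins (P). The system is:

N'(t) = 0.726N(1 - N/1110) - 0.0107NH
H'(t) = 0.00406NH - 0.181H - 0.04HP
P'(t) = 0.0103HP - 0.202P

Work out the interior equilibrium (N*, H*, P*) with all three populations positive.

N* ≈ 789, H* ≈ 19.6, P* ≈ 75.6

From dP/dt = 0: 0.0103H* = 0.202, so H* = 19.6.
From dN/dt = 0: 0.726(1 - N*/1110) = 0.0107·19.6, giving N* = 1110·(1 - 0.289) = 789.
From dH/dt = 0: 0.00406·789 - 0.181 = 0.04P*, so P* = 3.02/0.04 = 75.6.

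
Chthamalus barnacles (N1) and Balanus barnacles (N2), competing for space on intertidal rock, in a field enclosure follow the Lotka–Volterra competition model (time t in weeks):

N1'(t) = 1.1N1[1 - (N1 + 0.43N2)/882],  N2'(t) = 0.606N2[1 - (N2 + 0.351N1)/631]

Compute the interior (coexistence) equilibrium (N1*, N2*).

Setting both brackets to zero gives the nullclines N1 + 0.43N2 = 882 and 0.351N1 + N2 = 631.
Substituting N2 = 631 - 0.351N1 into the first: N1(1 - 0.43·0.351) = 882 - 0.43·631.
So N1* = 611/0.849 = 719, and then N2* = 631 - 0.351·719 = 379.

N1* ≈ 719, N2* ≈ 379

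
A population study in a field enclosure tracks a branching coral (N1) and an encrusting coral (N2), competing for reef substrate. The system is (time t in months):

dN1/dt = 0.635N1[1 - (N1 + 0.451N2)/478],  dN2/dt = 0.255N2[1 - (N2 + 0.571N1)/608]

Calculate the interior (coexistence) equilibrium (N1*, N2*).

Setting both brackets to zero gives the nullclines N1 + 0.451N2 = 478 and 0.571N1 + N2 = 608.
Substituting N2 = 608 - 0.571N1 into the first: N1(1 - 0.451·0.571) = 478 - 0.451·608.
So N1* = 204/0.742 = 274, and then N2* = 608 - 0.571·274 = 451.

N1* ≈ 274, N2* ≈ 451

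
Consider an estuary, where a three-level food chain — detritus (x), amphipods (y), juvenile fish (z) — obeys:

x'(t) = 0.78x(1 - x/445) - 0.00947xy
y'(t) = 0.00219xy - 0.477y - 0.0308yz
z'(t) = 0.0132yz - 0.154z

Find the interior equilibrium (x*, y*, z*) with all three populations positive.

From dz/dt = 0: 0.0132y* = 0.154, so y* = 11.7.
From dx/dt = 0: 0.78(1 - x*/445) = 0.00947·11.7, giving x* = 445·(1 - 0.142) = 382.
From dy/dt = 0: 0.00219·382 - 0.477 = 0.0308z*, so z* = 0.36/0.0308 = 11.7.

x* ≈ 382, y* ≈ 11.7, z* ≈ 11.7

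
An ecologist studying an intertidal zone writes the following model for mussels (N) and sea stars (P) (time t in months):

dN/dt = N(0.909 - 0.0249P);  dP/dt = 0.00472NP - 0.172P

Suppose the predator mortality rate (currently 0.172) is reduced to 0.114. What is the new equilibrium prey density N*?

N* ≈ 24.2

At the interior fixed point, setting dP/dt = 0 with P > 0 fixes N* = (predator death rate)/(NP coefficient) — independent of the other coefficients.
With the change, N* = 0.114/0.00472 = 24.2; it falls from 36.4.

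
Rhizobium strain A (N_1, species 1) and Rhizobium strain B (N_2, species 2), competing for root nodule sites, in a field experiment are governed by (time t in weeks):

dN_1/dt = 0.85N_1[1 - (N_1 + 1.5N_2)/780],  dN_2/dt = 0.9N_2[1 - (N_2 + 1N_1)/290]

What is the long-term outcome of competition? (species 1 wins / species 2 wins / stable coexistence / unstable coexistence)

species 1 excludes species 2

Compare the nullcline intercepts: K1/α12 = 780/1.5 = 520 > K2 = 290; K2/α21 = 290/1 = 290 < K1 = 780.
Since the inequalities point opposite ways, species 1 can invade but species 2 cannot.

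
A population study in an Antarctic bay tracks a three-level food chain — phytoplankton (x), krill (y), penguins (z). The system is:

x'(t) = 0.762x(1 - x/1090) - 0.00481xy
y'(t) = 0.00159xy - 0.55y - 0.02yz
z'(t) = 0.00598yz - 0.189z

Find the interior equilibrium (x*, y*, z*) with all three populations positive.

From dz/dt = 0: 0.00598y* = 0.189, so y* = 31.6.
From dx/dt = 0: 0.762(1 - x*/1090) = 0.00481·31.6, giving x* = 1090·(1 - 0.2) = 873.
From dy/dt = 0: 0.00159·873 - 0.55 = 0.02z*, so z* = 0.837/0.02 = 41.9.

x* ≈ 873, y* ≈ 31.6, z* ≈ 41.9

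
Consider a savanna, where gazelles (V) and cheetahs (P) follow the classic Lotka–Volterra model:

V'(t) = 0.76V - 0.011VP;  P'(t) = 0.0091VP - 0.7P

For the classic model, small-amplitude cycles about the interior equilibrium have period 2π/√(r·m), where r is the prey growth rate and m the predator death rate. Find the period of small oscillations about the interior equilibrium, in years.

T ≈ 8.61 years

Here r = 0.76 and m = 0.7, so r·m = 0.532.
ω = √0.532 = 0.729 per year, hence T = 2π/ω ≈ 8.61 years.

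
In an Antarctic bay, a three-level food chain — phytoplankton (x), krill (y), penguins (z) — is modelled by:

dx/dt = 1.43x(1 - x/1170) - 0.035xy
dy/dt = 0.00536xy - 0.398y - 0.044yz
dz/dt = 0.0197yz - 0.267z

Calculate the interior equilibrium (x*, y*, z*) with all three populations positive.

x* ≈ 782, y* ≈ 13.6, z* ≈ 86.2

From dz/dt = 0: 0.0197y* = 0.267, so y* = 13.6.
From dx/dt = 0: 1.43(1 - x*/1170) = 0.035·13.6, giving x* = 1170·(1 - 0.332) = 782.
From dy/dt = 0: 0.00536·782 - 0.398 = 0.044z*, so z* = 3.79/0.044 = 86.2.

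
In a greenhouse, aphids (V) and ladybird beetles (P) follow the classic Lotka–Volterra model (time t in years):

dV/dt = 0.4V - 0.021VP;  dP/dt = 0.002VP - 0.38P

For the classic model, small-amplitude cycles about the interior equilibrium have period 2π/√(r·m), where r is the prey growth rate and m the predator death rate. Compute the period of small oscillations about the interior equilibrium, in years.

Here r = 0.4 and m = 0.38, so r·m = 0.152.
ω = √0.152 = 0.39 per year, hence T = 2π/ω ≈ 16.1 years.

T ≈ 16.1 years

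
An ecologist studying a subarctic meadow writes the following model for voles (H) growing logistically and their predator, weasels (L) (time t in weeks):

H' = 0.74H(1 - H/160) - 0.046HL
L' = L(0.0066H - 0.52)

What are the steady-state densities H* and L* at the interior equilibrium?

From dL/dt = 0 with L > 0: 0.0066H* = 0.52, so H* = 78.8.
Substitute into dH/dt = 0: 0.74(1 - 78.8/160) = 0.046L*.
The bracket is 0.508, giving L* = 0.376/0.046 = 8.17.

H* ≈ 78.8, L* ≈ 8.17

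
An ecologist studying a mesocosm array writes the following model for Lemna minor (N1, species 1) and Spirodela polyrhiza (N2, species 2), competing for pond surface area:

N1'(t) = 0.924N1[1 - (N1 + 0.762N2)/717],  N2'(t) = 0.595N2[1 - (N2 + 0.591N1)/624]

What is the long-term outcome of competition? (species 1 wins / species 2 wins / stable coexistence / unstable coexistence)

Compare the nullcline intercepts: K1/α12 = 717/0.762 = 941 > K2 = 624; K2/α21 = 624/0.591 = 1060 > K1 = 717.
Since both inequalities hold, each species can invade when rare, so the interior equilibrium is stable.

stable coexistence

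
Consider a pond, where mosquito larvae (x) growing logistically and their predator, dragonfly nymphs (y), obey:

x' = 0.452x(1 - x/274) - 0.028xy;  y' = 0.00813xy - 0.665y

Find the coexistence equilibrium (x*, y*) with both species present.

x* ≈ 81.8, y* ≈ 11.3

From dy/dt = 0 with y > 0: 0.00813x* = 0.665, so x* = 81.8.
Substitute into dx/dt = 0: 0.452(1 - 81.8/274) = 0.028y*.
The bracket is 0.701, giving y* = 0.317/0.028 = 11.3.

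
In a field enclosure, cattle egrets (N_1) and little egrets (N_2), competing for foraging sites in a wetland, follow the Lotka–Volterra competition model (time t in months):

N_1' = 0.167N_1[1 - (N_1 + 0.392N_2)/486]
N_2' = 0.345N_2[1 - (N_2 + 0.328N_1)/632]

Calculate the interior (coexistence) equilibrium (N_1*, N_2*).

N_1* ≈ 273, N_2* ≈ 542

Setting both brackets to zero gives the nullclines N_1 + 0.392N_2 = 486 and 0.328N_1 + N_2 = 632.
Substituting N_2 = 632 - 0.328N_1 into the first: N_1(1 - 0.392·0.328) = 486 - 0.392·632.
So N_1* = 238/0.871 = 273, and then N_2* = 632 - 0.328·273 = 542.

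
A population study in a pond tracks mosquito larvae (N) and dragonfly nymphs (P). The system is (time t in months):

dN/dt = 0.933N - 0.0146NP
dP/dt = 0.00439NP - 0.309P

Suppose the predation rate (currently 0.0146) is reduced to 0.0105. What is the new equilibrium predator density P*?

P* ≈ 88.9

At the interior fixed point, setting dN/dt = 0 with N > 0 fixes P* = (prey growth rate)/(NP coefficient) — independent of the other coefficients.
With the change, P* = 0.933/0.0105 = 88.9; it rises from 63.9.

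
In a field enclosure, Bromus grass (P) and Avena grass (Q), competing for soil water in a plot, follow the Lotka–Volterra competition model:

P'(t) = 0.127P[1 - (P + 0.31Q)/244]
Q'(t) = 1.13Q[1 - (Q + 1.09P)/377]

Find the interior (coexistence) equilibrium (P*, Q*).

Setting both brackets to zero gives the nullclines P + 0.31Q = 244 and 1.09P + Q = 377.
Substituting Q = 377 - 1.09P into the first: P(1 - 0.31·1.09) = 244 - 0.31·377.
So P* = 127/0.662 = 192, and then Q* = 377 - 1.09·192 = 168.

P* ≈ 192, Q* ≈ 168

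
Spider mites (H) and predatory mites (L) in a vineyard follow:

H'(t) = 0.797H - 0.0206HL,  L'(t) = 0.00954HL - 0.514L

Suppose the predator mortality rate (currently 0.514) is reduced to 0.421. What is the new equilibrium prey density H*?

At the interior fixed point, setting dL/dt = 0 with L > 0 fixes H* = (predator death rate)/(HL coefficient) — independent of the other coefficients.
With the change, H* = 0.421/0.00954 = 44.1; it falls from 53.9.

H* ≈ 44.1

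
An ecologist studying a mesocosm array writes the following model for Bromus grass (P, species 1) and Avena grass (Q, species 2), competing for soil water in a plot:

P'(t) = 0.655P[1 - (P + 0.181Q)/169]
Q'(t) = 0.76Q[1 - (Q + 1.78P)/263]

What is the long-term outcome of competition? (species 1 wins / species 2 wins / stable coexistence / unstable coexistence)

Compare the nullcline intercepts: K1/α12 = 169/0.181 = 934 > K2 = 263; K2/α21 = 263/1.78 = 148 < K1 = 169.
Since the inequalities point opposite ways, species 1 can invade but species 2 cannot.

species 1 excludes species 2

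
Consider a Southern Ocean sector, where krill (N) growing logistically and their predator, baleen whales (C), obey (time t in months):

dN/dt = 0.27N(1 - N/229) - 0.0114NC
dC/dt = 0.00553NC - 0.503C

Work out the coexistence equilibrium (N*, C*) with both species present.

From dC/dt = 0 with C > 0: 0.00553N* = 0.503, so N* = 91.
Substitute into dN/dt = 0: 0.27(1 - 91/229) = 0.0114C*.
The bracket is 0.603, giving C* = 0.163/0.0114 = 14.3.

N* ≈ 91, C* ≈ 14.3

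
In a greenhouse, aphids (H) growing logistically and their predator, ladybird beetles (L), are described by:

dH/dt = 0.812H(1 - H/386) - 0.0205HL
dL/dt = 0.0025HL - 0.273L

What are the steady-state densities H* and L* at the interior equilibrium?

H* ≈ 109, L* ≈ 28.4

From dL/dt = 0 with L > 0: 0.0025H* = 0.273, so H* = 109.
Substitute into dH/dt = 0: 0.812(1 - 109/386) = 0.0205L*.
The bracket is 0.717, giving L* = 0.582/0.0205 = 28.4.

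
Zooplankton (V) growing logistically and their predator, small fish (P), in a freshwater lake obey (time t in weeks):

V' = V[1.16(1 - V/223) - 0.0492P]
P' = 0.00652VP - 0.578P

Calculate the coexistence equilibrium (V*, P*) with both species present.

From dP/dt = 0 with P > 0: 0.00652V* = 0.578, so V* = 88.7.
Substitute into dV/dt = 0: 1.16(1 - 88.7/223) = 0.0492P*.
The bracket is 0.602, giving P* = 0.699/0.0492 = 14.2.

V* ≈ 88.7, P* ≈ 14.2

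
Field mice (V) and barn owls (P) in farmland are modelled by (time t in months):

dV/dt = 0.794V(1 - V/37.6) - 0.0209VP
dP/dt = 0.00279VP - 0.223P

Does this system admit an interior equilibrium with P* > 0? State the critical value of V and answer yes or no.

Threshold V = 79.9; K < 79.9, so no, the predator goes extinct.

The predator equation gives dP/dt > 0 only when V > 0.223/0.00279 = 79.9.
Without the predator, V → K = 37.6. Since 37.6 < 79.9, the predator cannot invade.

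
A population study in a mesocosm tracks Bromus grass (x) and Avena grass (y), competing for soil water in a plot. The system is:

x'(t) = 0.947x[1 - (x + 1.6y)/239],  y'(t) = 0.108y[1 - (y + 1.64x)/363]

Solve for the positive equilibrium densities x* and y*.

x* ≈ 210, y* ≈ 17.8

Setting both brackets to zero gives the nullclines x + 1.6y = 239 and 1.64x + y = 363.
Substituting y = 363 - 1.64x into the first: x(1 - 1.6·1.64) = 239 - 1.6·363.
So x* = -342/-1.62 = 210, and then y* = 363 - 1.64·210 = 17.8.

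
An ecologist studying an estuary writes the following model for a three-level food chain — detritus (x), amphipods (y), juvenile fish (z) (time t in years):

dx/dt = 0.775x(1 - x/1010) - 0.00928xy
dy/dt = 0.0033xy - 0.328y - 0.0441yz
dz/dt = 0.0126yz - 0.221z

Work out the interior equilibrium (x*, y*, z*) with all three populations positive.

x* ≈ 798, y* ≈ 17.5, z* ≈ 52.3

From dz/dt = 0: 0.0126y* = 0.221, so y* = 17.5.
From dx/dt = 0: 0.775(1 - x*/1010) = 0.00928·17.5, giving x* = 1010·(1 - 0.21) = 798.
From dy/dt = 0: 0.0033·798 - 0.328 = 0.0441z*, so z* = 2.3/0.0441 = 52.3.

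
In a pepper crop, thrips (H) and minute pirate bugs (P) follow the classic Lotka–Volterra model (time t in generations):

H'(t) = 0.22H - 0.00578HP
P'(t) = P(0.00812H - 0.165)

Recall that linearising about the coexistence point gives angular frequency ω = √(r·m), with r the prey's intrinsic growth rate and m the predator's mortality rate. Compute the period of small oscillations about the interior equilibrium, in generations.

T ≈ 33 generations

Here r = 0.22 and m = 0.165, so r·m = 0.0363.
ω = √0.0363 = 0.191 per generation, hence T = 2π/ω ≈ 33 generations.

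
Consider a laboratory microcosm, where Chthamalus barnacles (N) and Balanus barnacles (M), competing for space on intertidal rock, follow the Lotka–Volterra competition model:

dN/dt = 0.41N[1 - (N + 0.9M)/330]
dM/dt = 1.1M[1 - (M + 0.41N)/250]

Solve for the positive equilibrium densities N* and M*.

N* ≈ 166, M* ≈ 182

Setting both brackets to zero gives the nullclines N + 0.9M = 330 and 0.41N + M = 250.
Substituting M = 250 - 0.41N into the first: N(1 - 0.9·0.41) = 330 - 0.9·250.
So N* = 105/0.631 = 166, and then M* = 250 - 0.41·166 = 182.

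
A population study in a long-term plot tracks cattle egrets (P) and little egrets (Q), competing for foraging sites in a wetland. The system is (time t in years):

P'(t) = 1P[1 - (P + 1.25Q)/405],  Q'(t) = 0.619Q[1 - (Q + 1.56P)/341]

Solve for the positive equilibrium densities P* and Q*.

P* ≈ 22.4, Q* ≈ 306

Setting both brackets to zero gives the nullclines P + 1.25Q = 405 and 1.56P + Q = 341.
Substituting Q = 341 - 1.56P into the first: P(1 - 1.25·1.56) = 405 - 1.25·341.
So P* = -21.2/-0.95 = 22.4, and then Q* = 341 - 1.56·22.4 = 306.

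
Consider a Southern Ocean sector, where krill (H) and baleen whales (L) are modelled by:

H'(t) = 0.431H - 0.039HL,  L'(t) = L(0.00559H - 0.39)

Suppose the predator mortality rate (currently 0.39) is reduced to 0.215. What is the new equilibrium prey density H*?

H* ≈ 38.5

At the interior fixed point, setting dL/dt = 0 with L > 0 fixes H* = (predator death rate)/(HL coefficient) — independent of the other coefficients.
With the change, H* = 0.215/0.00559 = 38.5; it falls from 69.8.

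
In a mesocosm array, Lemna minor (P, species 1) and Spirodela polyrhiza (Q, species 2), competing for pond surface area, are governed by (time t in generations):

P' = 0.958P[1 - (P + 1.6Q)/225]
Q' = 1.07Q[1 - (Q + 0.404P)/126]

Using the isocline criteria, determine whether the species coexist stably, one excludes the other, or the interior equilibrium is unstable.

Compare the nullcline intercepts: K1/α12 = 225/1.6 = 141 > K2 = 126; K2/α21 = 126/0.404 = 312 > K1 = 225.
Since both inequalities hold, each species can invade when rare, so the interior equilibrium is stable.

stable coexistence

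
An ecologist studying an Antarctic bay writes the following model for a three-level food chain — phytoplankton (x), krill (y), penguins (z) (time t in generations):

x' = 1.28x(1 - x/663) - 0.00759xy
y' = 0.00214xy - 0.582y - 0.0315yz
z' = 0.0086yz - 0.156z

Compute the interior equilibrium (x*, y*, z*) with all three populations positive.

From dz/dt = 0: 0.0086y* = 0.156, so y* = 18.1.
From dx/dt = 0: 1.28(1 - x*/663) = 0.00759·18.1, giving x* = 663·(1 - 0.108) = 592.
From dy/dt = 0: 0.00214·592 - 0.582 = 0.0315z*, so z* = 0.684/0.0315 = 21.7.

x* ≈ 592, y* ≈ 18.1, z* ≈ 21.7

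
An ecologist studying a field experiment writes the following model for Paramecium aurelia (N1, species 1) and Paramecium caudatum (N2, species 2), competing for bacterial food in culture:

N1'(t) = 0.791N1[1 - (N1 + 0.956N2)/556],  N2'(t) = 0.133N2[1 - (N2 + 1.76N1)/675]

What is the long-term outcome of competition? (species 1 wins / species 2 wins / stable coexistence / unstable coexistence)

unstable coexistence (outcome depends on initial conditions)

Compare the nullcline intercepts: K1/α12 = 556/0.956 = 582 < K2 = 675; K2/α21 = 675/1.76 = 384 < K1 = 556.
Since both are reversed, neither can invade when rare; the interior point is a saddle.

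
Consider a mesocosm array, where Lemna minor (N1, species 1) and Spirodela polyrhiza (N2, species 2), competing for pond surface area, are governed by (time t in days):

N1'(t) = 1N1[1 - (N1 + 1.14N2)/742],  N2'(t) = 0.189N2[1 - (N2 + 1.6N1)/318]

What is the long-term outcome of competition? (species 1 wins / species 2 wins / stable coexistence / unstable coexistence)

species 1 excludes species 2

Compare the nullcline intercepts: K1/α12 = 742/1.14 = 651 > K2 = 318; K2/α21 = 318/1.6 = 199 < K1 = 742.
Since the inequalities point opposite ways, species 1 can invade but species 2 cannot.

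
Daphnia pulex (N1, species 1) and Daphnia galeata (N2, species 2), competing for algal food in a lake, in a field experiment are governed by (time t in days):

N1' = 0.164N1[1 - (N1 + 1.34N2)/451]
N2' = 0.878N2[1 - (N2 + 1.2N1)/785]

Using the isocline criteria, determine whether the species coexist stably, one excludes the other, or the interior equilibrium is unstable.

Compare the nullcline intercepts: K1/α12 = 451/1.34 = 337 < K2 = 785; K2/α21 = 785/1.2 = 654 > K1 = 451.
Since the inequalities point opposite ways, species 2 can invade but species 1 cannot.

species 2 excludes species 1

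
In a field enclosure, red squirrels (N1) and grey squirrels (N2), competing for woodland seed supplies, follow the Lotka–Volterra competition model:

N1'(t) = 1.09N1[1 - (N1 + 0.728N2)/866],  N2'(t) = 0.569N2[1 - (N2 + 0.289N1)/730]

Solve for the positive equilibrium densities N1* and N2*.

N1* ≈ 424, N2* ≈ 608

Setting both brackets to zero gives the nullclines N1 + 0.728N2 = 866 and 0.289N1 + N2 = 730.
Substituting N2 = 730 - 0.289N1 into the first: N1(1 - 0.728·0.289) = 866 - 0.728·730.
So N1* = 335/0.79 = 424, and then N2* = 730 - 0.289·424 = 608.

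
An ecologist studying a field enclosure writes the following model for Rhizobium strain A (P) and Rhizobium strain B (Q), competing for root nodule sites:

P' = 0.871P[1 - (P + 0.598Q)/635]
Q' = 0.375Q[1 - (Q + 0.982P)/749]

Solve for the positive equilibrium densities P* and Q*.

Setting both brackets to zero gives the nullclines P + 0.598Q = 635 and 0.982P + Q = 749.
Substituting Q = 749 - 0.982P into the first: P(1 - 0.598·0.982) = 635 - 0.598·749.
So P* = 187/0.413 = 453, and then Q* = 749 - 0.982·453 = 304.

P* ≈ 453, Q* ≈ 304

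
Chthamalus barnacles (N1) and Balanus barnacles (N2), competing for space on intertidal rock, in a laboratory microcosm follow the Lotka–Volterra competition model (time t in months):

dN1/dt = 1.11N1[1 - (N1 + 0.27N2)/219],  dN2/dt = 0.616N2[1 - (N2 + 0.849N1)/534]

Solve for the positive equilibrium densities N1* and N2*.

N1* ≈ 97.1, N2* ≈ 452

Setting both brackets to zero gives the nullclines N1 + 0.27N2 = 219 and 0.849N1 + N2 = 534.
Substituting N2 = 534 - 0.849N1 into the first: N1(1 - 0.27·0.849) = 219 - 0.27·534.
So N1* = 74.8/0.771 = 97.1, and then N2* = 534 - 0.849·97.1 = 452.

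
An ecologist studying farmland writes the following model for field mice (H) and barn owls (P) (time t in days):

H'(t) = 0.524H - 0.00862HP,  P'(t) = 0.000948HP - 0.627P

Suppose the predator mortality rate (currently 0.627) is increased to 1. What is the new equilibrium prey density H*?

H* ≈ 1050

At the interior fixed point, setting dP/dt = 0 with P > 0 fixes H* = (predator death rate)/(HP coefficient) — independent of the other coefficients.
With the change, H* = 1/0.000948 = 1050; it rises from 661.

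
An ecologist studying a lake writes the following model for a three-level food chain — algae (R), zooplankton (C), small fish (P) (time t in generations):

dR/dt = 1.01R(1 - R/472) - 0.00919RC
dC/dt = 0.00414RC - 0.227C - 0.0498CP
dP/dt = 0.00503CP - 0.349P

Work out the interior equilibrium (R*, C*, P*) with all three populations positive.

R* ≈ 174, C* ≈ 69.4, P* ≈ 9.91

From dP/dt = 0: 0.00503C* = 0.349, so C* = 69.4.
From dR/dt = 0: 1.01(1 - R*/472) = 0.00919·69.4, giving R* = 472·(1 - 0.631) = 174.
From dC/dt = 0: 0.00414·174 - 0.227 = 0.0498P*, so P* = 0.493/0.0498 = 9.91.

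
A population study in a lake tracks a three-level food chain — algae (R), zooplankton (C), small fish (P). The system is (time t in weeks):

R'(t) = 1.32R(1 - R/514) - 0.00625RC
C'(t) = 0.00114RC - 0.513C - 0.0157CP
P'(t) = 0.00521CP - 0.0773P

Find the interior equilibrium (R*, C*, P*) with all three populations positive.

From dP/dt = 0: 0.00521C* = 0.0773, so C* = 14.8.
From dR/dt = 0: 1.32(1 - R*/514) = 0.00625·14.8, giving R* = 514·(1 - 0.0703) = 478.
From dC/dt = 0: 0.00114·478 - 0.513 = 0.0157P*, so P* = 0.0318/0.0157 = 2.03.

R* ≈ 478, C* ≈ 14.8, P* ≈ 2.03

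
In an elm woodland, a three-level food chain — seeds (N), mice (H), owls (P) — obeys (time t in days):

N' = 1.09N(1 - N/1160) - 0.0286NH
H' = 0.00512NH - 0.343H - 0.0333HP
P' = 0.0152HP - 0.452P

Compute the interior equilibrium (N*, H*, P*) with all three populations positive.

From dP/dt = 0: 0.0152H* = 0.452, so H* = 29.7.
From dN/dt = 0: 1.09(1 - N*/1160) = 0.0286·29.7, giving N* = 1160·(1 - 0.78) = 255.
From dH/dt = 0: 0.00512·255 - 0.343 = 0.0333P*, so P* = 0.962/0.0333 = 28.9.

N* ≈ 255, H* ≈ 29.7, P* ≈ 28.9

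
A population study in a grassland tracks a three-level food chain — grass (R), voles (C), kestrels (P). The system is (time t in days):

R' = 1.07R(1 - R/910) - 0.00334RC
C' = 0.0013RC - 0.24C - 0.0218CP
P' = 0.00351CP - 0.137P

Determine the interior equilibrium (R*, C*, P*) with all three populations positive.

R* ≈ 799, C* ≈ 39, P* ≈ 36.6

From dP/dt = 0: 0.00351C* = 0.137, so C* = 39.
From dR/dt = 0: 1.07(1 - R*/910) = 0.00334·39, giving R* = 910·(1 - 0.122) = 799.
From dC/dt = 0: 0.0013·799 - 0.24 = 0.0218P*, so P* = 0.799/0.0218 = 36.6.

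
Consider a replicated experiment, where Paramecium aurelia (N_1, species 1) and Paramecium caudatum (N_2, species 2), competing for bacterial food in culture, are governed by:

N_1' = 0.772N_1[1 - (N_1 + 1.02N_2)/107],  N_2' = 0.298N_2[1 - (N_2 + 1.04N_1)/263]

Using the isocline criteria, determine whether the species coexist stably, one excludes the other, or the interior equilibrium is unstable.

species 2 excludes species 1

Compare the nullcline intercepts: K1/α12 = 107/1.02 = 105 < K2 = 263; K2/α21 = 263/1.04 = 253 > K1 = 107.
Since the inequalities point opposite ways, species 2 can invade but species 1 cannot.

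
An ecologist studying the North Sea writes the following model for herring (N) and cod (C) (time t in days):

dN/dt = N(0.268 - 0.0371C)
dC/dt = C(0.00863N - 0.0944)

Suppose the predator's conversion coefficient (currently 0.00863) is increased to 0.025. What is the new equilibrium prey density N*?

N* ≈ 3.78

At the interior fixed point, setting dC/dt = 0 with C > 0 fixes N* = (predator death rate)/(NC coefficient) — independent of the other coefficients.
With the change, N* = 0.0944/0.025 = 3.78; it falls from 10.9.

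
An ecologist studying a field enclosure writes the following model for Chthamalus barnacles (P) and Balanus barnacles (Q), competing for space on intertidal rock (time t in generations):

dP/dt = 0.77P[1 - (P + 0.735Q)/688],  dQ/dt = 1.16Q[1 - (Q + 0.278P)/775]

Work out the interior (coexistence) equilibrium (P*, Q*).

P* ≈ 149, Q* ≈ 734

Setting both brackets to zero gives the nullclines P + 0.735Q = 688 and 0.278P + Q = 775.
Substituting Q = 775 - 0.278P into the first: P(1 - 0.735·0.278) = 688 - 0.735·775.
So P* = 118/0.796 = 149, and then Q* = 775 - 0.278·149 = 734.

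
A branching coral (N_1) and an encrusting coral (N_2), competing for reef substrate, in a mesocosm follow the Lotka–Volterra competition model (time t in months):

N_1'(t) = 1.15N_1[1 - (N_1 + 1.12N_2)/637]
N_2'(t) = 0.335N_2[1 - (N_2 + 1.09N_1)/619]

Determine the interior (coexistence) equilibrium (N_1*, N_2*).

Setting both brackets to zero gives the nullclines N_1 + 1.12N_2 = 637 and 1.09N_1 + N_2 = 619.
Substituting N_2 = 619 - 1.09N_1 into the first: N_1(1 - 1.12·1.09) = 637 - 1.12·619.
So N_1* = -56.3/-0.221 = 255, and then N_2* = 619 - 1.09·255 = 341.

N_1* ≈ 255, N_2* ≈ 341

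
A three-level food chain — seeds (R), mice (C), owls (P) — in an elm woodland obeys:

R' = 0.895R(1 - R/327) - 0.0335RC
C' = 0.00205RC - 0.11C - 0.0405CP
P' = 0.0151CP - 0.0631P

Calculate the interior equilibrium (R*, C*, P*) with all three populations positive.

R* ≈ 276, C* ≈ 4.18, P* ≈ 11.2

From dP/dt = 0: 0.0151C* = 0.0631, so C* = 4.18.
From dR/dt = 0: 0.895(1 - R*/327) = 0.0335·4.18, giving R* = 327·(1 - 0.156) = 276.
From dC/dt = 0: 0.00205·276 - 0.11 = 0.0405P*, so P* = 0.455/0.0405 = 11.2.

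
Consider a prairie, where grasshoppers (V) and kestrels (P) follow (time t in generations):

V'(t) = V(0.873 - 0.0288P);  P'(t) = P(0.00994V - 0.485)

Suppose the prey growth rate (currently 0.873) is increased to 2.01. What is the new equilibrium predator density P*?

P* ≈ 69.8

At the interior fixed point, setting dV/dt = 0 with V > 0 fixes P* = (prey growth rate)/(VP coefficient) — independent of the other coefficients.
With the change, P* = 2.01/0.0288 = 69.8; it rises from 30.3.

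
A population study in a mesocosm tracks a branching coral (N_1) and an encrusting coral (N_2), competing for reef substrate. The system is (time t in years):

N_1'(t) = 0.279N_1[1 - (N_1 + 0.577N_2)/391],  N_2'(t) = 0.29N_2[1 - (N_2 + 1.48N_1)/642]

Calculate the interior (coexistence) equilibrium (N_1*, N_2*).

Setting both brackets to zero gives the nullclines N_1 + 0.577N_2 = 391 and 1.48N_1 + N_2 = 642.
Substituting N_2 = 642 - 1.48N_1 into the first: N_1(1 - 0.577·1.48) = 391 - 0.577·642.
So N_1* = 20.6/0.146 = 141, and then N_2* = 642 - 1.48·141 = 434.

N_1* ≈ 141, N_2* ≈ 434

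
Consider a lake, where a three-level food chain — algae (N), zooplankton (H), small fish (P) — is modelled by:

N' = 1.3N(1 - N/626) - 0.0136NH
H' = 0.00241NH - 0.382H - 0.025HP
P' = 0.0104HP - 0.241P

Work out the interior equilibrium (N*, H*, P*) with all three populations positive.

N* ≈ 474, H* ≈ 23.2, P* ≈ 30.4

From dP/dt = 0: 0.0104H* = 0.241, so H* = 23.2.
From dN/dt = 0: 1.3(1 - N*/626) = 0.0136·23.2, giving N* = 626·(1 - 0.242) = 474.
From dH/dt = 0: 0.00241·474 - 0.382 = 0.025P*, so P* = 0.761/0.025 = 30.4.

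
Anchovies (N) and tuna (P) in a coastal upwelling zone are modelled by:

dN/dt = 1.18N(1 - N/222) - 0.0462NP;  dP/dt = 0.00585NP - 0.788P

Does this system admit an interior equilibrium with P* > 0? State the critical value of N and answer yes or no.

Threshold N = 135; K > 135, so yes, the predator persists.

The predator equation gives dP/dt > 0 only when N > 0.788/0.00585 = 135.
Without the predator, N → K = 222. Since 222 > 135, the predator can invade and persist.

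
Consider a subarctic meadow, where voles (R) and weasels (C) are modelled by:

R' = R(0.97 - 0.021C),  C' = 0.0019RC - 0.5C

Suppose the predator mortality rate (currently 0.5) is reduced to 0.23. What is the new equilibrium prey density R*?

R* ≈ 121

At the interior fixed point, setting dC/dt = 0 with C > 0 fixes R* = (predator death rate)/(RC coefficient) — independent of the other coefficients.
With the change, R* = 0.23/0.0019 = 121; it falls from 263.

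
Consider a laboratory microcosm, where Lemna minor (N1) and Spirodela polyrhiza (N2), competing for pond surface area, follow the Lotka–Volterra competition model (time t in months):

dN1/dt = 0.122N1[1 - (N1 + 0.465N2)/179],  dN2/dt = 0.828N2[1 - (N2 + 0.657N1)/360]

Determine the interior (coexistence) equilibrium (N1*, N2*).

N1* ≈ 16.7, N2* ≈ 349

Setting both brackets to zero gives the nullclines N1 + 0.465N2 = 179 and 0.657N1 + N2 = 360.
Substituting N2 = 360 - 0.657N1 into the first: N1(1 - 0.465·0.657) = 179 - 0.465·360.
So N1* = 11.6/0.694 = 16.7, and then N2* = 360 - 0.657·16.7 = 349.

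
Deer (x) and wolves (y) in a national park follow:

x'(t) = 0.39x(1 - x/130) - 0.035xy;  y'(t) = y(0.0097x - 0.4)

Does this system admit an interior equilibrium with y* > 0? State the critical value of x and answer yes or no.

Threshold x = 41.2; K > 41.2, so yes, the predator persists.

The predator equation gives dy/dt > 0 only when x > 0.4/0.0097 = 41.2.
Without the predator, x → K = 130. Since 130 > 41.2, the predator can invade and persist.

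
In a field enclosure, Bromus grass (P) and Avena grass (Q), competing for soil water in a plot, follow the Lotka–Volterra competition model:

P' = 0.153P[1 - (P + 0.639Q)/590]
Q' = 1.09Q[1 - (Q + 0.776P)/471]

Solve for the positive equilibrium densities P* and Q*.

P* ≈ 573, Q* ≈ 26.1

Setting both brackets to zero gives the nullclines P + 0.639Q = 590 and 0.776P + Q = 471.
Substituting Q = 471 - 0.776P into the first: P(1 - 0.639·0.776) = 590 - 0.639·471.
So P* = 289/0.504 = 573, and then Q* = 471 - 0.776·573 = 26.1.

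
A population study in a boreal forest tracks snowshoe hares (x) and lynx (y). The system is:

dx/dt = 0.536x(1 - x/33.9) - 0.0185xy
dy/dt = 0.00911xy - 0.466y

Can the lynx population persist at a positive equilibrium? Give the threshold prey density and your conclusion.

The predator equation gives dy/dt > 0 only when x > 0.466/0.00911 = 51.2.
Without the predator, x → K = 33.9. Since 33.9 < 51.2, the predator cannot invade.

Threshold x = 51.2; K < 51.2, so no, the predator goes extinct.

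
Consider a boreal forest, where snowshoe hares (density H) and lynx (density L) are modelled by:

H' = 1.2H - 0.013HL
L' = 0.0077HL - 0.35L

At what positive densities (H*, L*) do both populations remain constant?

Set dL/dt = 0 with L > 0: 0.0077H - 0.35 = 0, so H* = 0.35/0.0077 = 45.5.
Set dH/dt = 0 with H > 0: 1.2 - 0.013L = 0, so L* = 1.2/0.013 = 92.3.

H* ≈ 45.5, L* ≈ 92.3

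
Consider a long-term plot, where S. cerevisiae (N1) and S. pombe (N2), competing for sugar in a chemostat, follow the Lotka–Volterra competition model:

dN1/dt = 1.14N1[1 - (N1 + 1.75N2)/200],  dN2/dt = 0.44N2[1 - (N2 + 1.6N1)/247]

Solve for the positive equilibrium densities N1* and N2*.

N1* ≈ 129, N2* ≈ 40.6

Setting both brackets to zero gives the nullclines N1 + 1.75N2 = 200 and 1.6N1 + N2 = 247.
Substituting N2 = 247 - 1.6N1 into the first: N1(1 - 1.75·1.6) = 200 - 1.75·247.
So N1* = -232/-1.8 = 129, and then N2* = 247 - 1.6·129 = 40.6.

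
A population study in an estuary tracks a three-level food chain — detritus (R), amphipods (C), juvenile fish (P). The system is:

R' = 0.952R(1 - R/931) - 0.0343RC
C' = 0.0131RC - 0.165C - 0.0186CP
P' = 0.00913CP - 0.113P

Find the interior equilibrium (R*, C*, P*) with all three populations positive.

From dP/dt = 0: 0.00913C* = 0.113, so C* = 12.4.
From dR/dt = 0: 0.952(1 - R*/931) = 0.0343·12.4, giving R* = 931·(1 - 0.446) = 516.
From dC/dt = 0: 0.0131·516 - 0.165 = 0.0186P*, so P* = 6.59/0.0186 = 354.

R* ≈ 516, C* ≈ 12.4, P* ≈ 354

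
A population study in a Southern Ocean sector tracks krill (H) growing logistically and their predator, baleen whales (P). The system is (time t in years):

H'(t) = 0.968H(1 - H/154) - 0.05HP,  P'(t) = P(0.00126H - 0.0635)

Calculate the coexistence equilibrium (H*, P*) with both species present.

H* ≈ 50.4, P* ≈ 13

From dP/dt = 0 with P > 0: 0.00126H* = 0.0635, so H* = 50.4.
Substitute into dH/dt = 0: 0.968(1 - 50.4/154) = 0.05P*.
The bracket is 0.673, giving P* = 0.651/0.05 = 13.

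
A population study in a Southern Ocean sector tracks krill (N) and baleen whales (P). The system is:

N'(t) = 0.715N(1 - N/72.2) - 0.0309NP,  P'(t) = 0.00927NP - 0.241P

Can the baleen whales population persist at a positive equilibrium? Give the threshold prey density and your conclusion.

Threshold N = 26; K > 26, so yes, the predator persists.

The predator equation gives dP/dt > 0 only when N > 0.241/0.00927 = 26.
Without the predator, N → K = 72.2. Since 72.2 > 26, the predator can invade and persist.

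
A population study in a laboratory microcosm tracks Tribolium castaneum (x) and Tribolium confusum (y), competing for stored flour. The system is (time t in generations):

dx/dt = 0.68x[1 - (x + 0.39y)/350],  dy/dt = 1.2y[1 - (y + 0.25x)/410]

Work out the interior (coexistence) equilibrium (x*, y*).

x* ≈ 211, y* ≈ 357

Setting both brackets to zero gives the nullclines x + 0.39y = 350 and 0.25x + y = 410.
Substituting y = 410 - 0.25x into the first: x(1 - 0.39·0.25) = 350 - 0.39·410.
So x* = 190/0.902 = 211, and then y* = 410 - 0.25·211 = 357.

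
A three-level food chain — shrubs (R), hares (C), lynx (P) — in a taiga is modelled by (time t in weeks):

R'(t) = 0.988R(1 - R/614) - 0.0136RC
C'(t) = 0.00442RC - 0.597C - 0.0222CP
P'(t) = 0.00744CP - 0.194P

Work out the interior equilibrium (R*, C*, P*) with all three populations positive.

R* ≈ 394, C* ≈ 26.1, P* ≈ 51.5

From dP/dt = 0: 0.00744C* = 0.194, so C* = 26.1.
From dR/dt = 0: 0.988(1 - R*/614) = 0.0136·26.1, giving R* = 614·(1 - 0.359) = 394.
From dC/dt = 0: 0.00442·394 - 0.597 = 0.0222P*, so P* = 1.14/0.0222 = 51.5.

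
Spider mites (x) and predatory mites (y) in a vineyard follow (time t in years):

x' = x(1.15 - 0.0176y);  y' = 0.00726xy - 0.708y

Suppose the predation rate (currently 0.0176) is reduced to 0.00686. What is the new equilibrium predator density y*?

At the interior fixed point, setting dx/dt = 0 with x > 0 fixes y* = (prey growth rate)/(xy coefficient) — independent of the other coefficients.
With the change, y* = 1.15/0.00686 = 168; it rises from 65.3.

y* ≈ 168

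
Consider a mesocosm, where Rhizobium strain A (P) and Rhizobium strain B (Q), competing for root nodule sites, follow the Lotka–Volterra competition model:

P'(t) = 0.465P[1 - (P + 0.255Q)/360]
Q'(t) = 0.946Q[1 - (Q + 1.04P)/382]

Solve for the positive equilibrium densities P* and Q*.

Setting both brackets to zero gives the nullclines P + 0.255Q = 360 and 1.04P + Q = 382.
Substituting Q = 382 - 1.04P into the first: P(1 - 0.255·1.04) = 360 - 0.255·382.
So P* = 263/0.735 = 357, and then Q* = 382 - 1.04·357 = 10.3.

P* ≈ 357, Q* ≈ 10.3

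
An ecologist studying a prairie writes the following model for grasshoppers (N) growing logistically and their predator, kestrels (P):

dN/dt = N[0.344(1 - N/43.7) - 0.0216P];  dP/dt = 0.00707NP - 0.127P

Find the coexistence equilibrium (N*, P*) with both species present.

N* ≈ 18, P* ≈ 9.38

From dP/dt = 0 with P > 0: 0.00707N* = 0.127, so N* = 18.
Substitute into dN/dt = 0: 0.344(1 - 18/43.7) = 0.0216P*.
The bracket is 0.589, giving P* = 0.203/0.0216 = 9.38.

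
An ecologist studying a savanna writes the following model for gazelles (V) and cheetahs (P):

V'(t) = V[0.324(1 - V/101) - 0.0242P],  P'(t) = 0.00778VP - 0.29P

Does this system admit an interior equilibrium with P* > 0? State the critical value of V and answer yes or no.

The predator equation gives dP/dt > 0 only when V > 0.29/0.00778 = 37.3.
Without the predator, V → K = 101. Since 101 > 37.3, the predator can invade and persist.

Threshold V = 37.3; K > 37.3, so yes, the predator persists.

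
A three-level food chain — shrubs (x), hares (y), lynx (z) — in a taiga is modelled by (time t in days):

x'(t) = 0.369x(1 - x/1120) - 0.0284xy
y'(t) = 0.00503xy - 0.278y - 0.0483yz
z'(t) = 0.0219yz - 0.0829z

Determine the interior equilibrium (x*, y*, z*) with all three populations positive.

x* ≈ 794, y* ≈ 3.79, z* ≈ 76.9

From dz/dt = 0: 0.0219y* = 0.0829, so y* = 3.79.
From dx/dt = 0: 0.369(1 - x*/1120) = 0.0284·3.79, giving x* = 1120·(1 - 0.291) = 794.
From dy/dt = 0: 0.00503·794 - 0.278 = 0.0483z*, so z* = 3.71/0.0483 = 76.9.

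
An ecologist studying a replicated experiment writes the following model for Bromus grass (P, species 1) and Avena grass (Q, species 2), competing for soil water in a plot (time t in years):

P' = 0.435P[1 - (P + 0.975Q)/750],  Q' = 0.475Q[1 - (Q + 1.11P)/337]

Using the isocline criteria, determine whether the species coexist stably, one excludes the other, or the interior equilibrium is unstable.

Compare the nullcline intercepts: K1/α12 = 750/0.975 = 769 > K2 = 337; K2/α21 = 337/1.11 = 304 < K1 = 750.
Since the inequalities point opposite ways, species 1 can invade but species 2 cannot.

species 1 excludes species 2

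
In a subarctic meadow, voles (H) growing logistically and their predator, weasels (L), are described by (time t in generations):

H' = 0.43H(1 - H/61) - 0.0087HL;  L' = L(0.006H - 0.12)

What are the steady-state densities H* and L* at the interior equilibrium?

H* ≈ 20, L* ≈ 33.2

From dL/dt = 0 with L > 0: 0.006H* = 0.12, so H* = 20.
Substitute into dH/dt = 0: 0.43(1 - 20/61) = 0.0087L*.
The bracket is 0.672, giving L* = 0.289/0.0087 = 33.2.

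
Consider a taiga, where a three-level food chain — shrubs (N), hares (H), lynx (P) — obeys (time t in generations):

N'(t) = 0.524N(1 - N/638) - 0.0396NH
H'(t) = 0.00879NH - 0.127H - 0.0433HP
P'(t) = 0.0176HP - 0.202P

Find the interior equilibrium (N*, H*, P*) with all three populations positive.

N* ≈ 84.6, H* ≈ 11.5, P* ≈ 14.2

From dP/dt = 0: 0.0176H* = 0.202, so H* = 11.5.
From dN/dt = 0: 0.524(1 - N*/638) = 0.0396·11.5, giving N* = 638·(1 - 0.867) = 84.6.
From dH/dt = 0: 0.00879·84.6 - 0.127 = 0.0433P*, so P* = 0.617/0.0433 = 14.2.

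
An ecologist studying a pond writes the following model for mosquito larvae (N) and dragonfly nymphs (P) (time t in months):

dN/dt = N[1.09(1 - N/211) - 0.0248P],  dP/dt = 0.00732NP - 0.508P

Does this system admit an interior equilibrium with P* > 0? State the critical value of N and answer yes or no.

Threshold N = 69.4; K > 69.4, so yes, the predator persists.

The predator equation gives dP/dt > 0 only when N > 0.508/0.00732 = 69.4.
Without the predator, N → K = 211. Since 211 > 69.4, the predator can invade and persist.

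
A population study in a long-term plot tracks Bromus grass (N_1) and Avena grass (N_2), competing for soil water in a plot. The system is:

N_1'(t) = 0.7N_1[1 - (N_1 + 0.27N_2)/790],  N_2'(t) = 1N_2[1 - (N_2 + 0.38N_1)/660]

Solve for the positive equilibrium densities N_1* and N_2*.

N_1* ≈ 682, N_2* ≈ 401

Setting both brackets to zero gives the nullclines N_1 + 0.27N_2 = 790 and 0.38N_1 + N_2 = 660.
Substituting N_2 = 660 - 0.38N_1 into the first: N_1(1 - 0.27·0.38) = 790 - 0.27·660.
So N_1* = 612/0.897 = 682, and then N_2* = 660 - 0.38·682 = 401.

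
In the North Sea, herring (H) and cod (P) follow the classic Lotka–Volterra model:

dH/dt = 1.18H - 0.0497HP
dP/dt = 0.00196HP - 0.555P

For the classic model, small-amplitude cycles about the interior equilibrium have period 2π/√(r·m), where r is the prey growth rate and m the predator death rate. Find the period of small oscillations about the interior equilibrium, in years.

Here r = 1.18 and m = 0.555, so r·m = 0.655.
ω = √0.655 = 0.809 per year, hence T = 2π/ω ≈ 7.76 years.

T ≈ 7.76 years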